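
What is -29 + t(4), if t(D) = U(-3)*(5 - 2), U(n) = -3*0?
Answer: -29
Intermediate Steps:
U(n) = 0
t(D) = 0 (t(D) = 0*(5 - 2) = 0*3 = 0)
-29 + t(4) = -29 + 0 = -29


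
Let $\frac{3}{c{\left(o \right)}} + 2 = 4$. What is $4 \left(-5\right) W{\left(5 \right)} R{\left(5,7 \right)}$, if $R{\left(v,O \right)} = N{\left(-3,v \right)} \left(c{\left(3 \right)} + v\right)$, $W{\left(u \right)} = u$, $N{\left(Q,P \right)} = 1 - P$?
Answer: $2600$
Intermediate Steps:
$c{\left(o \right)} = \frac{3}{2}$ ($c{\left(o \right)} = \frac{3}{-2 + 4} = \frac{3}{2}$)
$R{\left(v,O \right)} = \left(1 - v\right) \left(\frac{3}{2} + v\right)$
$4 \left(-5\right) W{\left(5 \right)} R{\left(5,7 \right)} = 4 \left(-5\right) 5 \left(\frac{3}{2} - 5^{2} - \frac{5}{2}\right) = \left(-20\right) 5 \left(\frac{3}{2} - 25 - \frac{5}{2}\right) = - 100 \left(\frac{3}{2} - 25 - \frac{5}{2}\right) = \left(-100\right) \left(-26\right) = 2600$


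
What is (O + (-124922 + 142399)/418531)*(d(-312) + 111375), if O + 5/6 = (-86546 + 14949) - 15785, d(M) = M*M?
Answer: -15266712492055185/837062 ≈ -1.8238e+10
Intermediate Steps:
d(M) = M**2
O = -524297/6 (O = -5/6 + ((-86546 + 14949) - 15785) = -5/6 + (-71597 - 15785) = -5/6 - 87382 = -524297/6 ≈ -87383.)
(O + (-124922 + 142399)/418531)*(d(-312) + 111375) = (-524297/6 + (-124922 + 142399)/418531)*((-312)**2 + 111375) = (-524297/6 + 17477*(1/418531))*(97344 + 111375) = (-524297/6 + 17477/418531)*208719 = -219434442845/2511186*208719 = -15266712492055185/837062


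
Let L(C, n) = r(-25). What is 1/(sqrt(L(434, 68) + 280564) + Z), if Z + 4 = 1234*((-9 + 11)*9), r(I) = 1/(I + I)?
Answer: 1110400/24645735001 - 5*sqrt(28056398)/24645735001 ≈ 4.3980e-5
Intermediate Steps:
r(I) = 1/(2*I)
L(C, n) = -1/50 (L(C, n) = (1/2)/(-25) = (1/2)*(-1/25) = -1/50)
Z = 22208 (Z = -4 + 1234*((-9 + 11)*9) = -4 + 1234*(2*9) = -4 + 1234*18 = -4 + 22212 = 22208)
1/(sqrt(L(434, 68) + 280564) + Z) = 1/(sqrt(-1/50 + 280564) + 22208) = 1/(sqrt(14028199/50) + 22208) = 1/(sqrt(28056398)/10 + 22208) = 1/(22208 + sqrt(28056398)/10)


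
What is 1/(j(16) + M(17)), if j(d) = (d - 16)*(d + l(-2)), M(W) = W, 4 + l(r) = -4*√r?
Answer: 1/17 ≈ 0.058824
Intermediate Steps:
l(r) = -4 - 4*√r
j(d) = (-16 + d)*(-4 + d - 4*I*√2) (j(d) = (d - 16)*(d + (-4 - 4*I*√2)) = (-16 + d)*(d + (-4 - 4*I*√2)) = (-16 + d)*(-4 + d - 4*I*√2))
1/(j(16) + M(17)) = 1/((64 + 16² - 20*16 + 64*I*√2 - 4*I*16*√2) + 17) = 1/((64 + 256 - 320 + 64*I*√2 - 64*I*√2) + 17) = 1/(0 + 17) = 1/17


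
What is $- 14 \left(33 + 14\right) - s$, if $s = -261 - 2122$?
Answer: $1725$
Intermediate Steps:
$s = -2383$
$- 14 \left(33 + 14\right) - s = - 14 \left(33 + 14\right) - -2383 = \left(-14\right) 47 + 2383 = -658 + 2383 = 1725$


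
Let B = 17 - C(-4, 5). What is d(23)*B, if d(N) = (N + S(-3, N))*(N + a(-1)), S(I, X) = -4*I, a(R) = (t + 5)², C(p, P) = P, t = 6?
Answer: 60480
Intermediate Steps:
a(R) = 121 (a(R) = (6 + 5)² = 11² = 121)
d(N) = (12 + N)*(121 + N) (d(N) = (N - 4*(-3))*(N + 121) = (N + 12)*(121 + N) = (12 + N)*(121 + N))
B = 12 (B = 17 - 1*5 = 17 - 5 = 12)
d(23)*B = (1452 + 23² + 133*23)*12 = (1452 + 529 + 3059)*12 = 5040*12 = 60480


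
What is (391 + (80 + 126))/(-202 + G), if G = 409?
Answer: 199/69 ≈ 2.8841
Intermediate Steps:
(391 + (80 + 126))/(-202 + G) = (391 + (80 + 126))/(-202 + 409) = (391 + 206)/207 = 597*(1/207) = 199/69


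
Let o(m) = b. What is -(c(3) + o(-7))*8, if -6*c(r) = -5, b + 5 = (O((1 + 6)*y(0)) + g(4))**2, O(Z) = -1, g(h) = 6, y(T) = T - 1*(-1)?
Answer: -500/3 ≈ -166.67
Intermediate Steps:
y(T) = 1 + T (y(T) = T + 1 = 1 + T)
b = 20 (b = -5 + (-1 + 6)**2 = -5 + 5**2 = -5 + 25 = 20)
c(r) = 5/6 (c(r) = -1/6*(-5) = 5/6)
o(m) = 20
-(c(3) + o(-7))*8 = -(5/6 + 20)*8 = -125*8/6 = -1*500/3 = -500/3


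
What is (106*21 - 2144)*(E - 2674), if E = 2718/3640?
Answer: -199478161/910 ≈ -2.1921e+5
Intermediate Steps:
E = 1359/1820 (E = 2718*(1/3640) = 1359/1820 ≈ 0.74670)
(106*21 - 2144)*(E - 2674) = (106*21 - 2144)*(1359/1820 - 2674) = (2226 - 2144)*(-4865321/1820) = 82*(-4865321/1820) = -199478161/910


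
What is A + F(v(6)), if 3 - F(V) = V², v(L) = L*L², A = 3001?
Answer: -43652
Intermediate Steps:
v(L) = L³
F(V) = 3 - V²
A + F(v(6)) = 3001 + (3 - (6³)²) = 3001 + (3 - 1*216²) = 3001 + (3 - 1*46656) = 3001 + (3 - 46656) = 3001 - 46653 = -43652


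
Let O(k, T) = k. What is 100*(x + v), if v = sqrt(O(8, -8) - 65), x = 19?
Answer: 1900 + 100*I*sqrt(57) ≈ 1900.0 + 754.98*I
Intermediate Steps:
v = I*sqrt(57) (v = sqrt(8 - 65) = sqrt(-57) = I*sqrt(57) ≈ 7.5498*I)
100*(x + v) = 100*(19 + I*sqrt(57)) = 1900 + 100*I*sqrt(57)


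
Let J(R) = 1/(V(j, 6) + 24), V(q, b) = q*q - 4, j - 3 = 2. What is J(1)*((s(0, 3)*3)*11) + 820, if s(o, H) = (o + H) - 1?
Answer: 12322/15 ≈ 821.47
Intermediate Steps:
j = 5 (j = 3 + 2 = 5)
V(q, b) = -4 + q² (V(q, b) = q² - 4 = -4 + q²)
s(o, H) = -1 + H + o (s(o, H) = (H + o) - 1 = -1 + H + o)
J(R) = 1/45 (J(R) = 1/((-4 + 5²) + 24) = 1/((-4 + 25) + 24) = 1/(21 + 24) = 1/45)
J(1)*((s(0, 3)*3)*11) + 820 = (((-1 + 3 + 0)*3)*11)/45 + 820 = ((2*3)*11)/45 + 820 = (6*11)/45 + 820 = (1/45)*66 + 820 = 22/15 + 820 = 12322/15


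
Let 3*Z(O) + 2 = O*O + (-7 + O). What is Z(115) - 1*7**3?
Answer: 12302/3 ≈ 4100.7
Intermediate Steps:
Z(O) = -3 + O/3 + O**2/3 (Z(O) = -2/3 + (O*O + (-7 + O))/3 = -2/3 + (O**2 + (-7 + O))/3 = -2/3 + (-7 + O + O**2)/3 = -2/3 + (-7/3 + O/3 + O**2/3) = -3 + O/3 + O**2/3)
Z(115) - 1*7**3 = (-3 + (1/3)*115 + (1/3)*115**2) - 1*7**3 = (-3 + 115/3 + (1/3)*13225) - 1*343 = (-3 + 115/3 + 13225/3) - 343 = 13331/3 - 343 = 12302/3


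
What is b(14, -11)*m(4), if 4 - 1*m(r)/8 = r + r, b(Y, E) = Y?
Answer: -448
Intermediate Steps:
m(r) = 32 - 16*r (m(r) = 32 - 8*(r + r) = 32 - 16*r)
b(14, -11)*m(4) = 14*(32 - 16*4) = 14*(32 - 64) = 14*(-32) = -448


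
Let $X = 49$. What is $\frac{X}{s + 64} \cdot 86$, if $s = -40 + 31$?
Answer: $\frac{4214}{55} \approx 76.618$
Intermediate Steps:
$s = -9$
$\frac{X}{s + 64} \cdot 86 = \frac{49}{-9 + 64} \cdot 86 = \frac{49}{55} \cdot 86 = \frac{4214}{55}$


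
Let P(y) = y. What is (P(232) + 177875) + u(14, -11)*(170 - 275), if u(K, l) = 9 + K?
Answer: 175692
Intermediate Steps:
(P(232) + 177875) + u(14, -11)*(170 - 275) = (232 + 177875) + (9 + 14)*(170 - 275) = 178107 + 23*(-105) = 178107 - 2415 = 175692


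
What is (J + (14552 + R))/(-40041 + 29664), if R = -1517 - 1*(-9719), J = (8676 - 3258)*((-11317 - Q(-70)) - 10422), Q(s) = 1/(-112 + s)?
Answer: 1530868537/134901 ≈ 11348.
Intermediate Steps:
J = -1531164339/13 (J = (8676 - 3258)*((-11317 - 1/(-112 - 70)) - 10422) = 5418*((-11317 - 1/(-182)) - 10422) = 5418*((-11317 - 1*(-1/182)) - 10422) = 5418*((-11317 + 1/182) - 10422) = 5418*(-2059693/182 - 10422) = 5418*(-3956497/182) = -1531164339/13 ≈ -1.1778e+8)
R = 8202 (R = -1517 + 9719 = 8202)
(J + (14552 + R))/(-40041 + 29664) = (-1531164339/13 + (14552 + 8202))/(-40041 + 29664) = (-1531164339/13 + 22754)/(-10377) = -1530868537/13*(-1/10377) = 1530868537/134901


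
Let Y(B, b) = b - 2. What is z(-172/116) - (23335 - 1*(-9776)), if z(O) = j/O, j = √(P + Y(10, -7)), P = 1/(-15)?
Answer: -33111 - 58*I*√510/645 ≈ -33111.0 - 2.0307*I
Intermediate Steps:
Y(B, b) = -2 + b
P = -1/15 ≈ -0.066667
j = 2*I*√510/15 (j = √(-1/15 + (-2 - 7)) = √(-1/15 - 9) = √(-136/15) = 2*I*√510/15 ≈ 3.0111*I)
z(O) = 2*I*√510/(15*O) (z(O) = (2*I*√510/15)/O = 2*I*√510/(15*O))
z(-172/116) - (23335 - 1*(-9776)) = 2*I*√510/(15*((-172/116))) - (23335 - 1*(-9776)) = 2*I*√510/(15*((-172*1/116))) - (23335 + 9776) = 2*I*√510/(15*(-43/29)) - 1*33111 = (2/15)*I*√510*(-29/43) - 33111 = -58*I*√510/645 - 33111 = -33111 - 58*I*√510/645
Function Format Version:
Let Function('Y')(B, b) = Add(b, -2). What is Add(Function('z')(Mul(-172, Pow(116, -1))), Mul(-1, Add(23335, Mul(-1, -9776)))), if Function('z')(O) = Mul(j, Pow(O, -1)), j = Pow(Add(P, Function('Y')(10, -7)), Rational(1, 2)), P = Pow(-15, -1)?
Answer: Add(-33111, Mul(Rational(-58, 645), I, Pow(510, Rational(1, 2)))) ≈ Add(-33111., Mul(-2.0307, I))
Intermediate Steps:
Function('Y')(B, b) = Add(-2, b)
P = Rational(-1, 15) ≈ -0.066667
j = Mul(Rational(2, 15), I, Pow(510, Rational(1, 2))) (j = Pow(Add(Rational(-1, 15), Add(-2, -7)), Rational(1, 2)) = Pow(Add(Rational(-1, 15), -9), Rational(1, 2)) = Pow(Rational(-136, 15), Rational(1, 2)) = Mul(Rational(2, 15), I, Pow(510, Rational(1, 2))) ≈ Mul(3.0111, I))
Function('z')(O) = Mul(Rational(2, 15), I, Pow(510, Rational(1, 2)), Pow(O, -1)) (Function('z')(O) = Mul(Mul(Rational(2, 15), I, Pow(510, Rational(1, 2))), Pow(O, -1)) = Mul(Rational(2, 15), I, Pow(510, Rational(1, 2)), Pow(O, -1)))
Add(Function('z')(Mul(-172, Pow(116, -1))), Mul(-1, Add(23335, Mul(-1, -9776)))) = Add(Mul(Rational(2, 15), I, Pow(510, Rational(1, 2)), Pow(Mul(-172, Pow(116, -1)), -1)), Mul(-1, Add(23335, Mul(-1, -9776)))) = Add(Mul(Rational(2, 15), I, Pow(510, Rational(1, 2)), Pow(Mul(-172, Rational(1, 116)), -1)), Mul(-1, Add(23335, 9776))) = Add(Mul(Rational(2, 15), I, Pow(510, Rational(1, 2)), Pow(Rational(-43, 29), -1)), Mul(-1, 33111)) = Add(Mul(Rational(2, 15), I, Pow(510, Rational(1, 2)), Rational(-29, 43)), -33111) = Add(Mul(Rational(-58, 645), I, Pow(510, Rational(1, 2))), -33111) = Add(-33111, Mul(Rational(-58, 645), I, Pow(510, Rational(1, 2))))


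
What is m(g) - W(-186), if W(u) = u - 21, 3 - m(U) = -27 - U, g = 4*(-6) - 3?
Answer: 210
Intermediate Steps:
g = -27 (g = -24 - 3 = -27)
m(U) = 30 + U (m(U) = 3 - (-27 - U) = 3 + (27 + U) = 30 + U)
W(u) = -21 + u
m(g) - W(-186) = (30 - 27) - (-21 - 186) = 3 - 1*(-207) = 3 + 207 = 210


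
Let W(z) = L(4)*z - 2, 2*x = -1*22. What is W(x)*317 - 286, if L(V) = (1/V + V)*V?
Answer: -60199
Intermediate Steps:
L(V) = V*(V + 1/V) (L(V) = (V + 1/V)*V = V*(V + 1/V))
x = -11 (x = (-1*22)/2 = (1/2)*(-22) = -11)
W(z) = -2 + 17*z (W(z) = (1 + 4**2)*z - 2 = (1 + 16)*z - 2 = 17*z - 2 = -2 + 17*z)
W(x)*317 - 286 = (-2 + 17*(-11))*317 - 286 = (-2 - 187)*317 - 286 = -189*317 - 286 = -59913 - 286 = -60199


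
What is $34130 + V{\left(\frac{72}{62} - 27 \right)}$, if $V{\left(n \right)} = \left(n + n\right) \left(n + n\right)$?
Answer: $\frac{35365334}{961} \approx 36801.0$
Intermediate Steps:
$V{\left(n \right)} = 4 n^{2}$ ($V{\left(n \right)} = 2 n 2 n = 4 n^{2}$)
$34130 + V{\left(\frac{72}{62} - 27 \right)} = 34130 + 4 \left(\frac{72}{62} - 27\right)^{2} = 34130 + 4 \left(72 \cdot \frac{1}{62} - 27\right)^{2} = 34130 + 4 \left(\frac{36}{31} - 27\right)^{2} = 34130 + 4 \left(- \frac{801}{31}\right)^{2} = 34130 + 4 \cdot \frac{641601}{961} = 34130 + \frac{2566404}{961} = \frac{35365334}{961}$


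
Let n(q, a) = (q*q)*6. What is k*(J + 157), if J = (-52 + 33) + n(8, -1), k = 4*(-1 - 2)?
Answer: -6264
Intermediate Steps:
n(q, a) = 6*q**2 (n(q, a) = q**2*6 = 6*q**2)
k = -12 (k = 4*(-3) = -12)
J = 365 (J = (-52 + 33) + 6*8**2 = -19 + 6*64 = -19 + 384 = 365)
k*(J + 157) = -12*(365 + 157) = -12*522 = -6264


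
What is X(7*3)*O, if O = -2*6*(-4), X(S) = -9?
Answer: -432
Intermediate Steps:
O = 48 (O = -12*(-4) = 48)
X(7*3)*O = -9*48 = -432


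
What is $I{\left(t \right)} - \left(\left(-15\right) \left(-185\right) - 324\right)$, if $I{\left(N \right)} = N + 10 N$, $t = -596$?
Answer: $-9007$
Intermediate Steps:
$I{\left(N \right)} = 11 N$
$I{\left(t \right)} - \left(\left(-15\right) \left(-185\right) - 324\right) = 11 \left(-596\right) - \left(\left(-15\right) \left(-185\right) - 324\right) = -6556 - \left(2775 - 324\right) = -6556 - 2451 = -9007$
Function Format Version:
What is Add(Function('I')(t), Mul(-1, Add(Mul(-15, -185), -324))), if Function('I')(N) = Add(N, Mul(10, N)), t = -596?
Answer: -9007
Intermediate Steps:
Function('I')(N) = Mul(11, N)
Add(Function('I')(t), Mul(-1, Add(Mul(-15, -185), -324))) = Add(Mul(11, -596), Mul(-1, Add(Mul(-15, -185), -324))) = Add(-6556, Mul(-1, Add(2775, -324))) = Add(-6556, Mul(-1, 2451)) = Add(-6556, -2451) = -9007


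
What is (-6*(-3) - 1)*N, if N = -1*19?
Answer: -323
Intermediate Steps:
N = -19
(-6*(-3) - 1)*N = (-6*(-3) - 1)*(-19) = (18 - 1)*(-19) = 17*(-19) = -323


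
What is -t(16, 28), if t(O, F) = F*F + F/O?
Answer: -3143/4 ≈ -785.75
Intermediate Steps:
t(O, F) = F**2 + F/O
-t(16, 28) = -(28**2 + 28/16) = -(784 + 28*(1/16)) = -(784 + 7/4) = -1*3143/4 = -3143/4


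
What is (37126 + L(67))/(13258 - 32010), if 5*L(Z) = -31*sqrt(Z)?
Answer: -18563/9376 + 31*sqrt(67)/93760 ≈ -1.9771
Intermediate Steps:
L(Z) = -31*sqrt(Z)/5 (L(Z) = (-31*sqrt(Z))/5 = -31*sqrt(Z)/5)
(37126 + L(67))/(13258 - 32010) = (37126 - 31*sqrt(67)/5)/(13258 - 32010) = (37126 - 31*sqrt(67)/5)/(-18752) = (37126 - 31*sqrt(67)/5)*(-1/18752) = -18563/9376 + 31*sqrt(67)/93760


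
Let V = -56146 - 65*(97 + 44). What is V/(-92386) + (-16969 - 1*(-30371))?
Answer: 1238222483/92386 ≈ 13403.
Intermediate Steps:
V = -65311 (V = -56146 - 65*141 = -56146 - 9165 = -65311)
V/(-92386) + (-16969 - 1*(-30371)) = -65311/(-92386) + (-16969 - 1*(-30371)) = -65311*(-1/92386) + (-16969 + 30371) = 65311/92386 + 13402 = 1238222483/92386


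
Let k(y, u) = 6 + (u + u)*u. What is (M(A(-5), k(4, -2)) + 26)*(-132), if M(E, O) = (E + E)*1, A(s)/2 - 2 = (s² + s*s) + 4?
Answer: -33000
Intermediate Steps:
A(s) = 12 + 4*s² (A(s) = 4 + 2*((s² + s*s) + 4) = 4 + 2*((s² + s²) + 4) = 4 + 2*(2*s² + 4) = 4 + 2*(4 + 2*s²) = 4 + (8 + 4*s²) = 12 + 4*s²)
k(y, u) = 6 + 2*u² (k(y, u) = 6 + (2*u)*u = 6 + 2*u²)
M(E, O) = 2*E (M(E, O) = (2*E)*1 = 2*E)
(M(A(-5), k(4, -2)) + 26)*(-132) = (2*(12 + 4*(-5)²) + 26)*(-132) = (2*(12 + 4*25) + 26)*(-132) = (2*(12 + 100) + 26)*(-132) = (2*112 + 26)*(-132) = (224 + 26)*(-132) = 250*(-132) = -33000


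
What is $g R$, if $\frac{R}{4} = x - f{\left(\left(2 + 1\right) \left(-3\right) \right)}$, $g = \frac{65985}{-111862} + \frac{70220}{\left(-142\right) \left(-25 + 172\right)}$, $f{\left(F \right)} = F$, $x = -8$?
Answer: $- \frac{9232320530}{583751847} \approx -15.815$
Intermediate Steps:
$g = - \frac{4616160265}{1167503694}$ ($g = 65985 \left(- \frac{1}{111862}\right) + \frac{70220}{\left(-142\right) 147} = - \frac{65985}{111862} + \frac{70220}{-20874} = - \frac{65985}{111862} + 70220 \left(- \frac{1}{20874}\right) = - \frac{65985}{111862} - \frac{35110}{10437} = - \frac{4616160265}{1167503694} \approx -3.9539$)
$R = 4$ ($R = 4 \left(-8 - \left(2 + 1\right) \left(-3\right)\right) = 4 \left(-8 - 3 \left(-3\right)\right) = 4 \left(-8 - -9\right) = 4 \left(-8 + 9\right) = 4 \cdot 1 = 4$)
$g R = \left(- \frac{4616160265}{1167503694}\right) 4 = - \frac{9232320530}{583751847}$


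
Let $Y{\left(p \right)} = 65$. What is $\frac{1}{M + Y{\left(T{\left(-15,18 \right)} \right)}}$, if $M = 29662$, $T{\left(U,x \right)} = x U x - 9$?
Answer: $\frac{1}{29727} \approx 3.3639 \cdot 10^{-5}$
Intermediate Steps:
$T{\left(U,x \right)} = -9 + U x^{2}$ ($T{\left(U,x \right)} = U x x - 9 = U x^{2} - 9 = -9 + U x^{2}$)
$\frac{1}{M + Y{\left(T{\left(-15,18 \right)} \right)}} = \frac{1}{29662 + 65} = \frac{1}{29727}$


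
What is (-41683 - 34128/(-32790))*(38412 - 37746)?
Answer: -151709410062/5465 ≈ -2.7760e+7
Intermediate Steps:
(-41683 - 34128/(-32790))*(38412 - 37746) = (-41683 - 34128*(-1/32790))*666 = (-41683 + 5688/5465)*666 = -227791907/5465*666 = -151709410062/5465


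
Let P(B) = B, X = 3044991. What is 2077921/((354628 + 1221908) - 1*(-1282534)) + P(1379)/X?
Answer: 6331193401241/8705842418370 ≈ 0.72723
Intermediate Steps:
2077921/((354628 + 1221908) - 1*(-1282534)) + P(1379)/X = 2077921/((354628 + 1221908) - 1*(-1282534)) + 1379/3044991 = 2077921/(1576536 + 1282534) + 1379*(1/3044991) = 2077921/2859070 + 1379/3044991 = 6331193401241/8705842418370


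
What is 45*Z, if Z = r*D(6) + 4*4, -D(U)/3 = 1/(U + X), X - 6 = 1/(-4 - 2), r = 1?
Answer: 50310/71 ≈ 708.59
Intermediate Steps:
X = 35/6 (X = 6 + 1/(-4 - 2) = 6 + 1/(-6) = 6 - 1/6 = 35/6 ≈ 5.8333)
D(U) = -3/(35/6 + U) (D(U) = -3/(U + 35/6) = -3/(35/6 + U))
Z = 1118/71 (Z = 1*(-18/(35 + 6*6)) + 4*4 = 1*(-18/(35 + 36)) + 16 = 1*(-18/71) + 16 = -18/71 + 16 = 1118/71 ≈ 15.746)
45*Z = 45*(1118/71) = 50310/71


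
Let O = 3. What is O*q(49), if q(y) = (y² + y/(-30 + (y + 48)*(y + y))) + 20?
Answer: 68824335/9476 ≈ 7263.0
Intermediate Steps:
q(y) = 20 + y² + y/(-30 + 2*y*(48 + y)) (q(y) = (y² + y/(-30 + (48 + y)*(2*y))) + 20 = (y² + y/(-30 + 2*y*(48 + y))) + 20 = 20 + y² + y/(-30 + 2*y*(48 + y)))
O*q(49) = 3*((-300 + 49⁴ + 5*49² + 48*49³ + (1921/2)*49)/(-15 + 49² + 48*49)) = 3*((-300 + 5764801 + 5*2401 + 48*117649 + 94129/2)/(-15 + 2401 + 2352)) = 3*((-300 + 5764801 + 12005 + 5647152 + 94129/2)/4738) = 3*((1/4738)*(22941445/2)) = 3*(22941445/9476) = 68824335/9476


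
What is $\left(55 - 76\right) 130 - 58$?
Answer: $-2788$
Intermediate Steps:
$\left(55 - 76\right) 130 - 58 = \left(-21\right) 130 - 58 = -2730 - 58 = -2788$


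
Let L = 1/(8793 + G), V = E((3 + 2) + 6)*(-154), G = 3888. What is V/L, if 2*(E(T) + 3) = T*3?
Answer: -26363799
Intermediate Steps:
E(T) = -3 + 3*T/2 (E(T) = -3 + (T*3)/2 = -3 + (3*T)/2 = -3 + 3*T/2)
V = -2079 (V = (-3 + 3*((3 + 2) + 6)/2)*(-154) = (-3 + 3*(5 + 6)/2)*(-154) = (-3 + (3/2)*11)*(-154) = (-3 + 33/2)*(-154) = (27/2)*(-154) = -2079)
L = 1/12681 (L = 1/(8793 + 3888) = 1/12681 ≈ 7.8858e-5)
V/L = -2079/1/12681 = -2079*12681 = -26363799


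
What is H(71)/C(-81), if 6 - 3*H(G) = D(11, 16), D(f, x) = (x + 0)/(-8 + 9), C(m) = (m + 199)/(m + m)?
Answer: 270/59 ≈ 4.5763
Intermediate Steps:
C(m) = (199 + m)/(2*m) (C(m) = (199 + m)/((2*m)) = (199 + m)*(1/(2*m)) = (199 + m)/(2*m))
D(f, x) = x (D(f, x) = x/1 = x*1 = x)
H(G) = -10/3 (H(G) = 2 - 1/3*16 = 2 - 16/3 = -10/3)
H(71)/C(-81) = -10*(-162/(199 - 81))/3 = -10/(3*((1/2)*(-1/81)*118)) = -10/(3*(-59/81)) = -10/3*(-81/59) = 270/59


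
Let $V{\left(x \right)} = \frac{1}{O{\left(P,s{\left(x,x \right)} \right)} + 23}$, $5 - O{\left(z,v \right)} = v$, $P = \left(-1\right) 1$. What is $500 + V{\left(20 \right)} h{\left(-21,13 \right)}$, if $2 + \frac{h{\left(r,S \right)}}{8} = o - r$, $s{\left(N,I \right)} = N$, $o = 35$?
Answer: $554$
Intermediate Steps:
$P = -1$
$O{\left(z,v \right)} = 5 - v$
$V{\left(x \right)} = \frac{1}{28 - x}$ ($V{\left(x \right)} = \frac{1}{\left(5 - x\right) + 23} = \frac{1}{28 - x}$)
$h{\left(r,S \right)} = 264 - 8 r$ ($h{\left(r,S \right)} = -16 + 8 \left(35 - r\right) = -16 - \left(-280 + 8 r\right) = 264 - 8 r$)
$500 + V{\left(20 \right)} h{\left(-21,13 \right)} = 500 + - \frac{1}{-28 + 20} \left(264 - -168\right) = 500 + - \frac{1}{-8} \left(264 + 168\right) = 500 + \left(-1\right) \left(- \frac{1}{8}\right) 432 = 500 + \frac{1}{8} \cdot 432 = 500 + 54 = 554$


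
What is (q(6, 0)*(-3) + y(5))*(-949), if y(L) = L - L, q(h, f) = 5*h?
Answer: 85410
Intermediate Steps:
y(L) = 0
(q(6, 0)*(-3) + y(5))*(-949) = ((5*6)*(-3) + 0)*(-949) = (30*(-3) + 0)*(-949) = (-90 + 0)*(-949) = -90*(-949) = 85410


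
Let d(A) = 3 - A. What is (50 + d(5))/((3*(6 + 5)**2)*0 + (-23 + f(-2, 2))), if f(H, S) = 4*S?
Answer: -16/5 ≈ -3.2000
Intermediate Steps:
(50 + d(5))/((3*(6 + 5)**2)*0 + (-23 + f(-2, 2))) = (50 + (3 - 1*5))/((3*(6 + 5)**2)*0 + (-23 + 4*2)) = (50 + (3 - 5))/((3*11**2)*0 + (-23 + 8)) = (50 - 2)/((3*121)*0 - 15) = 48/(363*0 - 15) = 48/(0 - 15) = 48/(-15) = -1/15*48 = -16/5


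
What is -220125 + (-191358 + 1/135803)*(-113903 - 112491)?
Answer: 5883268827508987/135803 ≈ 4.3322e+10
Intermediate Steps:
-220125 + (-191358 + 1/135803)*(-113903 - 112491) = -220125 + (-191358 + 1/135803)*(-226394) = -220125 - 25986990473/135803*(-226394) = -220125 + 5883298721144362/135803 = 5883268827508987/135803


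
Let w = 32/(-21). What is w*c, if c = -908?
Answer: 29056/21 ≈ 1383.6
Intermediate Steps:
w = -32/21 (w = 32*(-1/21) = -32/21 ≈ -1.5238)
w*c = -32/21*(-908) = 29056/21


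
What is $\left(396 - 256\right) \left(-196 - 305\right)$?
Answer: $-70140$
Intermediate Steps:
$\left(396 - 256\right) \left(-196 - 305\right) = 140 \left(-501\right) = -70140$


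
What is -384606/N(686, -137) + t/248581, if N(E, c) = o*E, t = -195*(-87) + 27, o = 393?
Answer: -15170789145/11169490073 ≈ -1.3582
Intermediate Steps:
t = 16992 (t = 16965 + 27 = 16992)
N(E, c) = 393*E
-384606/N(686, -137) + t/248581 = -384606/(393*686) + 16992/248581 = -384606/269598 + 16992*(1/248581) = -384606*1/269598 + 16992/248581 = -64101/44933 + 16992/248581 = -15170789145/11169490073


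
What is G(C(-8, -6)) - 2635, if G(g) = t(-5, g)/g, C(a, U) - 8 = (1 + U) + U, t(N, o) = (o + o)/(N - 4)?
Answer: -23717/9 ≈ -2635.2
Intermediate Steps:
t(N, o) = 2*o/(-4 + N) (t(N, o) = (2*o)/(-4 + N) = 2*o/(-4 + N))
C(a, U) = 9 + 2*U (C(a, U) = 8 + ((1 + U) + U) = 8 + (1 + 2*U) = 9 + 2*U)
G(g) = -2/9 (G(g) = (2*g/(-4 - 5))/g = (2*g/(-9))/g = (2*g*(-⅑))/g = (-2*g/9)/g = -2/9)
G(C(-8, -6)) - 2635 = -2/9 - 2635 = -23717/9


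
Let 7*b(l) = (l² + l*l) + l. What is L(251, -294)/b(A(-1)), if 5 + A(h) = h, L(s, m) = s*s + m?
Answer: 438949/66 ≈ 6650.7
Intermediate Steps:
L(s, m) = m + s² (L(s, m) = s² + m = m + s²)
A(h) = -5 + h
b(l) = l/7 + 2*l²/7 (b(l) = ((l² + l*l) + l)/7 = ((l² + l²) + l)/7 = (2*l² + l)/7 = (l + 2*l²)/7 = l/7 + 2*l²/7)
L(251, -294)/b(A(-1)) = (-294 + 251²)/(((-5 - 1)*(1 + 2*(-5 - 1))/7)) = (-294 + 63001)/(((⅐)*(-6)*(1 + 2*(-6)))) = 62707/(((⅐)*(-6)*(1 - 12))) = 62707/(((⅐)*(-6)*(-11))) = 62707/(66/7) = 62707*(7/66) = 438949/66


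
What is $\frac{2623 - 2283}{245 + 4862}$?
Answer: $\frac{340}{5107} \approx 0.066575$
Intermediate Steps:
$\frac{2623 - 2283}{245 + 4862} = \frac{340}{5107}$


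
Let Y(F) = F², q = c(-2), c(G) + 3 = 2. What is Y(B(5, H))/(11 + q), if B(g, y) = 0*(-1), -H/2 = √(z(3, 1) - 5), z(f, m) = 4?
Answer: 0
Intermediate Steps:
c(G) = -1 (c(G) = -3 + 2 = -1)
q = -1
H = -2*I (H = -2*√(4 - 5) = -2*I ≈ -2.0*I)
B(g, y) = 0
Y(B(5, H))/(11 + q) = 0²/(11 - 1) = 0/10 = 0*(⅒) = 0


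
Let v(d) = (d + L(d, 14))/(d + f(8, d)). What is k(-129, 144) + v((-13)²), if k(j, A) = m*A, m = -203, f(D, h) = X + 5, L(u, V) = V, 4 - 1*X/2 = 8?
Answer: -4852329/166 ≈ -29231.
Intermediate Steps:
X = -8 (X = 8 - 2*8 = 8 - 16 = -8)
f(D, h) = -3 (f(D, h) = -8 + 5 = -3)
k(j, A) = -203*A
v(d) = (14 + d)/(-3 + d) (v(d) = (d + 14)/(d - 3) = (14 + d)/(-3 + d))
k(-129, 144) + v((-13)²) = -203*144 + (14 + (-13)²)/(-3 + (-13)²) = -29232 + (14 + 169)/(-3 + 169) = -29232 + 183/166 = -4852329/166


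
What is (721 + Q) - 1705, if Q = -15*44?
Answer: -1644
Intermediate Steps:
Q = -660
(721 + Q) - 1705 = (721 - 660) - 1705 = 61 - 1705 = -1644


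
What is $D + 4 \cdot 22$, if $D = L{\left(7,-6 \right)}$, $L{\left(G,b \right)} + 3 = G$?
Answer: $92$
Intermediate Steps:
$L{\left(G,b \right)} = -3 + G$
$D = 4$ ($D = -3 + 7 = 4$)
$D + 4 \cdot 22 = 4 + 4 \cdot 22 = 4 + 88 = 92$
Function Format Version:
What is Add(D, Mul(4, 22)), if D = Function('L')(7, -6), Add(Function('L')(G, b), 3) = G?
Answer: 92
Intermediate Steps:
Function('L')(G, b) = Add(-3, G)
D = 4 (D = Add(-3, 7) = 4)
Add(D, Mul(4, 22)) = Add(4, Mul(4, 22)) = Add(4, 88) = 92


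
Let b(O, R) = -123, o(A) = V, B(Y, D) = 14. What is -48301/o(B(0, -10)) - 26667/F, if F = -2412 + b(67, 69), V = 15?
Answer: -8136202/2535 ≈ -3209.5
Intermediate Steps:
o(A) = 15
F = -2535 (F = -2412 - 123 = -2535)
-48301/o(B(0, -10)) - 26667/F = -48301/15 - 26667/(-2535) = -48301*1/15 - 26667*(-1/2535) = -48301/15 + 8889/845 = -8136202/2535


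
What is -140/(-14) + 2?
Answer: 12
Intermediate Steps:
-140/(-14) + 2 = -140*(-1)/14 + 2 = -14*(-5/7) + 2 = 10 + 2 = 12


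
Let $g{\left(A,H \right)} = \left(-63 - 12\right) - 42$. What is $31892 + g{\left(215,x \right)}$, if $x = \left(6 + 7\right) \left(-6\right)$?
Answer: $31775$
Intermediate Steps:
$x = -78$ ($x = 13 \left(-6\right) = -78$)
$g{\left(A,H \right)} = -117$ ($g{\left(A,H \right)} = -75 - 42 = -117$)
$31892 + g{\left(215,x \right)} = 31892 - 117 = 31775$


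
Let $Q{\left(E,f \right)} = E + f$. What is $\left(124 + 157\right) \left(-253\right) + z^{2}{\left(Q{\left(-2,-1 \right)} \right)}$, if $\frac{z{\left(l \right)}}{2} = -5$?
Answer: $-70993$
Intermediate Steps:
$z{\left(l \right)} = -10$ ($z{\left(l \right)} = 2 \left(-5\right) = -10$)
$\left(124 + 157\right) \left(-253\right) + z^{2}{\left(Q{\left(-2,-1 \right)} \right)} = \left(124 + 157\right) \left(-253\right) + \left(-10\right)^{2} = 281 \left(-253\right) + 100 = -71093 + 100 = -70993$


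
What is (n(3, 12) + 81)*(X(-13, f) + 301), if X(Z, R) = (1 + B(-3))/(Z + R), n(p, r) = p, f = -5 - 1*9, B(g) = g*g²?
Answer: 228284/9 ≈ 25365.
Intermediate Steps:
B(g) = g³
f = -14 (f = -5 - 9 = -14)
X(Z, R) = -26/(R + Z) (X(Z, R) = (1 + (-3)³)/(Z + R) = (1 - 27)/(R + Z) = -26/(R + Z))
(n(3, 12) + 81)*(X(-13, f) + 301) = (3 + 81)*(-26/(-14 - 13) + 301) = 84*(-26/(-27) + 301) = 84*(-26*(-1/27) + 301) = 84*(26/27 + 301) = 84*(8153/27) = 228284/9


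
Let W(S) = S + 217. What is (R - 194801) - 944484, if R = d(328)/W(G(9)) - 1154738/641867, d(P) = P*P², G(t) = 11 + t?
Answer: -150661217020837/152122479 ≈ -9.9039e+5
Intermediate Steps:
W(S) = 217 + S
d(P) = P³
R = 22649641466678/152122479 (R = 328³/(217 + (11 + 9)) - 1154738/641867 = 35287552/(217 + 20) - 1154738*1/641867 = 35287552/237 - 1154738/641867 = 22649641466678/152122479 ≈ 1.4889e+5)
(R - 194801) - 944484 = (22649641466678/152122479 - 194801) - 944484 = -6983969565001/152122479 - 944484 = -150661217020837/152122479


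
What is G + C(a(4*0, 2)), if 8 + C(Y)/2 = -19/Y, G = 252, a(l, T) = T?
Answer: 217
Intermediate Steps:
C(Y) = -16 - 38/Y (C(Y) = -16 + 2*(-19/Y) = -16 - 38/Y)
G + C(a(4*0, 2)) = 252 + (-16 - 38/2) = 252 + (-16 - 38*½) = 252 + (-16 - 19) = 252 - 35 = 217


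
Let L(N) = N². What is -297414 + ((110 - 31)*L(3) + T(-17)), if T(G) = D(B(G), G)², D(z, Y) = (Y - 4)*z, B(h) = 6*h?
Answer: 4291461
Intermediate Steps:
D(z, Y) = z*(-4 + Y) (D(z, Y) = (-4 + Y)*z = z*(-4 + Y))
T(G) = 36*G²*(-4 + G)² (T(G) = ((6*G)*(-4 + G))² = (6*G*(-4 + G))² = 36*G²*(-4 + G)²)
-297414 + ((110 - 31)*L(3) + T(-17)) = -297414 + ((110 - 31)*3² + 36*(-17)²*(-4 - 17)²) = -297414 + (79*9 + 36*289*(-21)²) = -297414 + (711 + 36*289*441) = -297414 + (711 + 4588164) = -297414 + 4588875 = 4291461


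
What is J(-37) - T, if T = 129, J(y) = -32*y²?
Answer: -43937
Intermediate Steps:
J(-37) - T = -32*(-37)² - 1*129 = -32*1369 - 129 = -43808 - 129 = -43937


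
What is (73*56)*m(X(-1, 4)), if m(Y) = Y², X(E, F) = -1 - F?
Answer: 102200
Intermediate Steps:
(73*56)*m(X(-1, 4)) = (73*56)*(-1 - 1*4)² = 4088*(-1 - 4)² = 4088*(-5)² = 4088*25 = 102200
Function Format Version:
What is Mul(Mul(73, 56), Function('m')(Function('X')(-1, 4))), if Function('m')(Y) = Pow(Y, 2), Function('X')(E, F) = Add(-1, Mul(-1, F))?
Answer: 102200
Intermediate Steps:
Mul(Mul(73, 56), Function('m')(Function('X')(-1, 4))) = Mul(Mul(73, 56), Pow(Add(-1, Mul(-1, 4)), 2)) = Mul(4088, Pow(Add(-1, -4), 2)) = Mul(4088, Pow(-5, 2)) = Mul(4088, 25) = 102200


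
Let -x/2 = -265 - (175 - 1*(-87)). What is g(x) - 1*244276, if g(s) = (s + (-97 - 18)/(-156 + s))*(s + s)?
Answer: 887801434/449 ≈ 1.9773e+6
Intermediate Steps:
x = 1054 (x = -2*(-265 - (175 - 1*(-87))) = -2*(-265 - (175 + 87)) = -2*(-265 - 1*262) = -2*(-265 - 262) = -2*(-527) = 1054)
g(s) = 2*s*(s - 115/(-156 + s)) (g(s) = (s - 115/(-156 + s))*(2*s) = 2*s*(s - 115/(-156 + s)))
g(x) - 1*244276 = 2*1054*(-115 + 1054² - 156*1054)/(-156 + 1054) - 1*244276 = 2*1054*(-115 + 1110916 - 164424)/898 - 244276 = 2*1054*(1/898)*946377 - 244276 = 997481358/449 - 244276 = 887801434/449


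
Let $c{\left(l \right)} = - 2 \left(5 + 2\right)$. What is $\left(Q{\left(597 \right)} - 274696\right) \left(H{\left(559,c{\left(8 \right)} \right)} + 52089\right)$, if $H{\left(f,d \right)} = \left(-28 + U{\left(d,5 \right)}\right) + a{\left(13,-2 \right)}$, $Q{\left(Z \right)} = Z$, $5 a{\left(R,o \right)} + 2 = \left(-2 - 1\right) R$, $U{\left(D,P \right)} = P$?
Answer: $- \frac{71344954611}{5} \approx -1.4269 \cdot 10^{10}$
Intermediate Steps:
$a{\left(R,o \right)} = - \frac{2}{5} - \frac{3 R}{5}$ ($a{\left(R,o \right)} = - \frac{2}{5} + \frac{\left(-2 - 1\right) R}{5} = - \frac{2}{5} + \frac{\left(-3\right) R}{5} = - \frac{2}{5} - \frac{3 R}{5}$)
$c{\left(l \right)} = -14$ ($c{\left(l \right)} = \left(-2\right) 7 = -14$)
$H{\left(f,d \right)} = - \frac{156}{5}$ ($H{\left(f,d \right)} = \left(-28 + 5\right) - \frac{41}{5} = -23 - \frac{41}{5} = - \frac{156}{5}$)
$\left(Q{\left(597 \right)} - 274696\right) \left(H{\left(559,c{\left(8 \right)} \right)} + 52089\right) = \left(597 - 274696\right) \left(- \frac{156}{5} + 52089\right) = \left(-274099\right) \frac{260289}{5} = - \frac{71344954611}{5}$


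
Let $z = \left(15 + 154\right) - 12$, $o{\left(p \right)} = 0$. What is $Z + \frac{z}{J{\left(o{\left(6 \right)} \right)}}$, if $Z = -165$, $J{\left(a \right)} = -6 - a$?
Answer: $- \frac{1147}{6} \approx -191.17$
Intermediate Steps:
$z = 157$ ($z = 169 - 12 = 157$)
$Z + \frac{z}{J{\left(o{\left(6 \right)} \right)}} = -165 + \frac{1}{-6 - 0} \cdot 157 = -165 + \frac{1}{-6 + 0} \cdot 157 = -165 + \frac{1}{-6} \cdot 157 = -165 - \frac{157}{6} = - \frac{1147}{6}$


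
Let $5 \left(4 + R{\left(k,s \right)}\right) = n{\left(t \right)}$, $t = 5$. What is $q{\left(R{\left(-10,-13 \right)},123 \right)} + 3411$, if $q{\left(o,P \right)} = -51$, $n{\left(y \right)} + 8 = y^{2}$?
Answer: $3360$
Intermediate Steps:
$n{\left(y \right)} = -8 + y^{2}$
$R{\left(k,s \right)} = - \frac{3}{5}$ ($R{\left(k,s \right)} = -4 + \frac{-8 + 5^{2}}{5} = -4 + \frac{-8 + 25}{5} = -4 + \frac{1}{5} \cdot 17 = -4 + \frac{17}{5} = - \frac{3}{5}$)
$q{\left(R{\left(-10,-13 \right)},123 \right)} + 3411 = -51 + 3411 = 3360$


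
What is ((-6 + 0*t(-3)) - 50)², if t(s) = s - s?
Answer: 3136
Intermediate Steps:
t(s) = 0
((-6 + 0*t(-3)) - 50)² = ((-6 + 0*0) - 50)² = ((-6 + 0) - 50)² = (-6 - 50)² = (-56)² = 3136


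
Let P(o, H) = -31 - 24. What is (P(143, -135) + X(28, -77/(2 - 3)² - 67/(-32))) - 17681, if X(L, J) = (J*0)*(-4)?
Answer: -17736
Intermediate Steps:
X(L, J) = 0 (X(L, J) = 0*(-4) = 0)
P(o, H) = -55
(P(143, -135) + X(28, -77/(2 - 3)² - 67/(-32))) - 17681 = (-55 + 0) - 17681 = -55 - 17681 = -17736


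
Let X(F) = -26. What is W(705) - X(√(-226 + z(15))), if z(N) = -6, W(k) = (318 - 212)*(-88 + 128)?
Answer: 4266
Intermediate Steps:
W(k) = 4240 (W(k) = 106*40 = 4240)
W(705) - X(√(-226 + z(15))) = 4240 - 1*(-26) = 4240 + 26 = 4266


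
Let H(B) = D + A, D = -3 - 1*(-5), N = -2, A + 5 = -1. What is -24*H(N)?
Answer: 96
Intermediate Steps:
A = -6 (A = -5 - 1 = -6)
D = 2 (D = -3 + 5 = 2)
H(B) = -4 (H(B) = 2 - 6 = -4)
-24*H(N) = -24*(-4) = 96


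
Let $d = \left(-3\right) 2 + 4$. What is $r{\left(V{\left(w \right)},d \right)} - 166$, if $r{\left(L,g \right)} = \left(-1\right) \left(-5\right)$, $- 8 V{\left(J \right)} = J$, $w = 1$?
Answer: $-161$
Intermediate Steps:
$V{\left(J \right)} = - \frac{J}{8}$
$d = -2$ ($d = -6 + 4 = -2$)
$r{\left(L,g \right)} = 5$
$r{\left(V{\left(w \right)},d \right)} - 166 = 5 - 166 = -161$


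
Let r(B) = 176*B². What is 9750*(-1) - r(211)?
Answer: -7845446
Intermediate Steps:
9750*(-1) - r(211) = 9750*(-1) - 176*211² = -9750 - 176*44521 = -9750 - 1*7835696 = -9750 - 7835696 = -7845446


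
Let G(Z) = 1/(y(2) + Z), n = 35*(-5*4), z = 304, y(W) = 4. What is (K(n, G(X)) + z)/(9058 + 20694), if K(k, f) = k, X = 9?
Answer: -99/7438 ≈ -0.013310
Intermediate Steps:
n = -700 (n = 35*(-20) = -700)
G(Z) = 1/(4 + Z)
(K(n, G(X)) + z)/(9058 + 20694) = (-700 + 304)/(9058 + 20694) = -396/29752 = -396*1/29752 = -99/7438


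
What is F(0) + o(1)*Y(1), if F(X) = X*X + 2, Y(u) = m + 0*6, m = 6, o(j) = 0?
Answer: 2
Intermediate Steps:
Y(u) = 6 (Y(u) = 6 + 0*6 = 6 + 0 = 6)
F(X) = 2 + X² (F(X) = X² + 2 = 2 + X²)
F(0) + o(1)*Y(1) = (2 + 0²) + 0*6 = (2 + 0) + 0 = 2 + 0 = 2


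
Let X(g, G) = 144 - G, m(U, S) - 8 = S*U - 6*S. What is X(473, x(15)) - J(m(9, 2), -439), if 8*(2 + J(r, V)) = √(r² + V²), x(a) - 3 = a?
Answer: 128 - √192917/8 ≈ 73.097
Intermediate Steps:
x(a) = 3 + a
m(U, S) = 8 - 6*S + S*U (m(U, S) = 8 + (S*U - 6*S) = 8 + (-6*S + S*U) = 8 - 6*S + S*U)
J(r, V) = -2 + √(V² + r²)/8 (J(r, V) = -2 + √(r² + V²)/8 = -2 + √(V² + r²)/8)
X(473, x(15)) - J(m(9, 2), -439) = (144 - (3 + 15)) - (-2 + √((-439)² + (8 - 6*2 + 2*9)²)/8) = (144 - 1*18) - (-2 + √(192721 + (8 - 12 + 18)²)/8) = (144 - 18) - (-2 + √(192721 + 14²)/8) = 126 - (-2 + √(192721 + 196)/8) = 126 - (-2 + √192917/8) = 126 + (2 - √192917/8) = 128 - √192917/8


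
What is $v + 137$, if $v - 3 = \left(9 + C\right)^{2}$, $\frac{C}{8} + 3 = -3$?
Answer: $1661$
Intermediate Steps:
$C = -48$ ($C = -24 + 8 \left(-3\right) = -24 - 24 = -48$)
$v = 1524$ ($v = 3 + \left(9 - 48\right)^{2} = 3 + \left(-39\right)^{2} = 3 + 1521 = 1524$)
$v + 137 = 1524 + 137 = 1661$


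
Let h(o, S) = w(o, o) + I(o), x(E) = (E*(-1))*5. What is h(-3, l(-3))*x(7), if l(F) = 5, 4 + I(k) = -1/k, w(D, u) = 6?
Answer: -245/3 ≈ -81.667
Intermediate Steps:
I(k) = -4 - 1/k
x(E) = -5*E (x(E) = -E*5 = -5*E)
h(o, S) = 2 - 1/o (h(o, S) = 6 + (-4 - 1/o) = 2 - 1/o)
h(-3, l(-3))*x(7) = (2 - 1/(-3))*(-5*7) = (2 - 1*(-1/3))*(-35) = (2 + 1/3)*(-35) = (7/3)*(-35) = -245/3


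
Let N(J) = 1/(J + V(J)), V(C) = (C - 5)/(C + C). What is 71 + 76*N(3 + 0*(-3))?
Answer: 199/2 ≈ 99.500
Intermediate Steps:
V(C) = (-5 + C)/(2*C) (V(C) = (-5 + C)/((2*C)) = (-5 + C)*(1/(2*C)) = (-5 + C)/(2*C))
N(J) = 1/(J + (-5 + J)/(2*J))
71 + 76*N(3 + 0*(-3)) = 71 + 76*(2*(3 + 0*(-3))/(-5 + (3 + 0*(-3)) + 2*(3 + 0*(-3))²)) = 71 + 76*(2*(3 + 0)/(-5 + (3 + 0) + 2*(3 + 0)²)) = 71 + 76*(2*3/(-5 + 3 + 2*3²)) = 71 + 76*(2*3/(-5 + 3 + 2*9)) = 71 + 76*(2*3/(-5 + 3 + 18)) = 71 + 76*(2*3/16) = 71 + 76*(2*3*(1/16)) = 71 + 76*(3/8) = 71 + 57/2 = 199/2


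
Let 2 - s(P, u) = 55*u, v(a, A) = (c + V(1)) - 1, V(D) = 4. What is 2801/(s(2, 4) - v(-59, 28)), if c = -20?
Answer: -2801/201 ≈ -13.935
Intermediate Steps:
v(a, A) = -17 (v(a, A) = (-20 + 4) - 1 = -16 - 1 = -17)
s(P, u) = 2 - 55*u
2801/(s(2, 4) - v(-59, 28)) = 2801/((2 - 55*4) - 1*(-17)) = 2801/((2 - 220) + 17) = 2801/(-218 + 17) = 2801/(-201) = 2801*(-1/201) = -2801/201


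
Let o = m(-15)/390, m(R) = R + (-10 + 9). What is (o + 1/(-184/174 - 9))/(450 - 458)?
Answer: 4793/273000 ≈ 0.017557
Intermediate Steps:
m(R) = -1 + R (m(R) = R - 1 = -1 + R)
o = -8/195 (o = (-1 - 15)/390 = -16*1/390 = -8/195 ≈ -0.041026)
(o + 1/(-184/174 - 9))/(450 - 458) = (-8/195 + 1/(-184/174 - 9))/(450 - 458) = (-8/195 + 1/(-184*1/174 - 9))/(-8) = (-8/195 + 1/(-92/87 - 9))*(-⅛) = (-8/195 + 1/(-875/87))*(-⅛) = (-8/195 - 87/875)*(-⅛) = -4793/34125*(-⅛) = 4793/273000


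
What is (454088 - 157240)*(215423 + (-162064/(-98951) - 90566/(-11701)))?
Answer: 74043726701148770544/1157825651 ≈ 6.3951e+10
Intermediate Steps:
(454088 - 157240)*(215423 + (-162064/(-98951) - 90566/(-11701))) = 296848*(215423 + (-162064*(-1/98951) - 90566*(-1/11701))) = 296848*(215423 + (162064/98951 + 90566/11701)) = 296848*(215423 + 10857907130/1157825651) = 296848*(249433133122503/1157825651) = 74043726701148770544/1157825651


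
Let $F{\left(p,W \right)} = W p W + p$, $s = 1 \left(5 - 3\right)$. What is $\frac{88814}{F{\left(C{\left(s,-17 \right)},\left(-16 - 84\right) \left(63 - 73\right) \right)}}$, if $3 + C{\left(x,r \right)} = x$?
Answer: $- \frac{88814}{1000001} \approx -0.088814$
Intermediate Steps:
$s = 2$ ($s = 1 \cdot 2 = 2$)
$C{\left(x,r \right)} = -3 + x$
$F{\left(p,W \right)} = p + p W^{2}$ ($F{\left(p,W \right)} = p W^{2} + p = p + p W^{2}$)
$\frac{88814}{F{\left(C{\left(s,-17 \right)},\left(-16 - 84\right) \left(63 - 73\right) \right)}} = \frac{88814}{\left(-3 + 2\right) \left(1 + \left(\left(-16 - 84\right) \left(63 - 73\right)\right)^{2}\right)} = \frac{88814}{\left(-1\right) \left(1 + \left(\left(-100\right) \left(-10\right)\right)^{2}\right)} = \frac{88814}{\left(-1\right) \left(1 + 1000^{2}\right)} = \frac{88814}{\left(-1\right) \left(1 + 1000000\right)} = \frac{88814}{\left(-1\right) 1000001} = \frac{88814}{-1000001} = 88814 \left(- \frac{1}{1000001}\right) = - \frac{88814}{1000001}$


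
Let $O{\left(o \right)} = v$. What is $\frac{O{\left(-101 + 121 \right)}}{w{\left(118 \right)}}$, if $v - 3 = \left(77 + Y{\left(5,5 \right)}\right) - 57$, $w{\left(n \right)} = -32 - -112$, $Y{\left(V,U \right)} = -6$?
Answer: $\frac{17}{80} \approx 0.2125$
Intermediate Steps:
$w{\left(n \right)} = 80$ ($w{\left(n \right)} = -32 + 112 = 80$)
$v = 17$ ($v = 3 + \left(\left(77 - 6\right) - 57\right) = 3 + \left(71 - 57\right) = 3 + 14 = 17$)
$O{\left(o \right)} = 17$
$\frac{O{\left(-101 + 121 \right)}}{w{\left(118 \right)}} = \frac{17}{80}$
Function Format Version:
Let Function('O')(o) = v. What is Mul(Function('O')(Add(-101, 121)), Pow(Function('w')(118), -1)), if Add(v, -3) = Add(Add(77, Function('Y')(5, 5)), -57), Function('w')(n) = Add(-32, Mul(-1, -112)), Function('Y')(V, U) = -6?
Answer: Rational(17, 80) ≈ 0.21250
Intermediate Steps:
Function('w')(n) = 80 (Function('w')(n) = Add(-32, 112) = 80)
v = 17 (v = Add(3, Add(Add(77, -6), -57)) = Add(3, Add(71, -57)) = Add(3, 14) = 17)
Function('O')(o) = 17
Mul(Function('O')(Add(-101, 121)), Pow(Function('w')(118), -1)) = Mul(17, Pow(80, -1)) = Mul(17, Rational(1, 80)) = Rational(17, 80)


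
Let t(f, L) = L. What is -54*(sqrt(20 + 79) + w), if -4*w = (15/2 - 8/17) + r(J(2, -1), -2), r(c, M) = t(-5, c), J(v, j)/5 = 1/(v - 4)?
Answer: 2079/34 - 162*sqrt(11) ≈ -476.15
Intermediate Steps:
J(v, j) = 5/(-4 + v) (J(v, j) = 5/(v - 4) = 5/(-4 + v))
r(c, M) = c
w = -77/68 (w = -((15/2 - 8/17) + 5/(-4 + 2))/4 = -((15*(1/2) - 8*1/17) + 5/(-2))/4 = -((15/2 - 8/17) + 5*(-1/2))/4 = -(239/34 - 5/2)/4 = -1/4*77/17 = -77/68 ≈ -1.1324)
-54*(sqrt(20 + 79) + w) = -54*(sqrt(20 + 79) - 77/68) = -54*(sqrt(99) - 77/68) = -54*(3*sqrt(11) - 77/68) = -54*(-77/68 + 3*sqrt(11)) = 2079/34 - 162*sqrt(11)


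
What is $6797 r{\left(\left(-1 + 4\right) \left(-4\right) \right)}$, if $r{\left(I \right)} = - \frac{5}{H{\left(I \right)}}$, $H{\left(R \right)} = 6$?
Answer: $- \frac{33985}{6} \approx -5664.2$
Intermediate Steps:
$r{\left(I \right)} = - \frac{5}{6}$
$6797 r{\left(\left(-1 + 4\right) \left(-4\right) \right)} = 6797 \left(- \frac{5}{6}\right) = - \frac{33985}{6}$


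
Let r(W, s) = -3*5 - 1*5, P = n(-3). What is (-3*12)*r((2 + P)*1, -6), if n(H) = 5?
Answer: 720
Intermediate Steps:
P = 5
r(W, s) = -20 (r(W, s) = -15 - 5 = -20)
(-3*12)*r((2 + P)*1, -6) = -3*12*(-20) = -36*(-20) = 720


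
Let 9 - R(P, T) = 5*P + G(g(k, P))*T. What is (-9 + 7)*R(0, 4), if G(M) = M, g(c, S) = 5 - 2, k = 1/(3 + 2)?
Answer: 6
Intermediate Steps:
k = ⅕ (k = 1/5 = ⅕ ≈ 0.20000)
g(c, S) = 3
R(P, T) = 9 - 5*P - 3*T (R(P, T) = 9 - (5*P + 3*T) = 9 - (3*T + 5*P) = 9 + (-5*P - 3*T) = 9 - 5*P - 3*T)
(-9 + 7)*R(0, 4) = (-9 + 7)*(9 - 5*0 - 3*4) = -2*(9 + 0 - 12) = -2*(-3) = 6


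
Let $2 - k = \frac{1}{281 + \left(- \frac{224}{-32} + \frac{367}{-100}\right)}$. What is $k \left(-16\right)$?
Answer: $- \frac{908256}{28433} \approx -31.944$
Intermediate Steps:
$k = \frac{56766}{28433}$ ($k = 2 - \frac{1}{281 + \left(- \frac{224}{-32} + \frac{367}{-100}\right)} = 2 - \frac{1}{281 + \left(\left(-224\right) \left(- \frac{1}{32}\right) + 367 \left(- \frac{1}{100}\right)\right)} = 2 - \frac{1}{281 + \left(7 - \frac{367}{100}\right)} = 2 - \frac{1}{281 + \frac{333}{100}} = 2 - \frac{1}{\frac{28433}{100}} = 2 - \frac{100}{28433} = \frac{56766}{28433} \approx 1.9965$)
$k \left(-16\right) = \frac{56766}{28433} \left(-16\right) = - \frac{908256}{28433}$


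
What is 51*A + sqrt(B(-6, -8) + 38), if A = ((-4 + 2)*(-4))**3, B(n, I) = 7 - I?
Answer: 26112 + sqrt(53) ≈ 26119.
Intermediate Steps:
A = 512 (A = (-2*(-4))**3 = 8**3 = 512)
51*A + sqrt(B(-6, -8) + 38) = 51*512 + sqrt((7 - 1*(-8)) + 38) = 26112 + sqrt((7 + 8) + 38) = 26112 + sqrt(15 + 38) = 26112 + sqrt(53)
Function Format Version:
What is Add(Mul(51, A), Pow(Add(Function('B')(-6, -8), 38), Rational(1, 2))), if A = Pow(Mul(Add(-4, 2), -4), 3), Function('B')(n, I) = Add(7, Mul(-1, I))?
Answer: Add(26112, Pow(53, Rational(1, 2))) ≈ 26119.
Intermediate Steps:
A = 512 (A = Pow(Mul(-2, -4), 3) = Pow(8, 3) = 512)
Add(Mul(51, A), Pow(Add(Function('B')(-6, -8), 38), Rational(1, 2))) = Add(Mul(51, 512), Pow(Add(Add(7, Mul(-1, -8)), 38), Rational(1, 2))) = Add(26112, Pow(Add(Add(7, 8), 38), Rational(1, 2))) = Add(26112, Pow(Add(15, 38), Rational(1, 2))) = Add(26112, Pow(53, Rational(1, 2)))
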